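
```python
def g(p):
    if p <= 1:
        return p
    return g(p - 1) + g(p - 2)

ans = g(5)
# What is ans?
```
Call trace (a repeated sub-call is expanded the first time; later identical calls just restate its return value):
g(p=5)
  g(p=4)
    g(p=3)
      g(p=2)
        g(p=1)
        -> return 1
        g(p=0)
        -> return 0
      -> return 1
      g(p=1)
      -> return 1
    -> return 2
    g(p=2) -> return 1  (same call as traced above)
  -> return 3
  g(p=3) -> return 2  (same call as traced above)
-> return 5

Final answer: 5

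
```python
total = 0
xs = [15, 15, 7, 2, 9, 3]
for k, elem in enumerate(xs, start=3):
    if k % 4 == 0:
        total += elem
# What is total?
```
Trace:
  total=0
  total=0, k=3, elem=15
  total=15, k=4, elem=15
  total=15, k=5, elem=7
  total=15, k=6, elem=2
  total=15, k=7, elem=9
  total=18, k=8, elem=3

Final answer: 18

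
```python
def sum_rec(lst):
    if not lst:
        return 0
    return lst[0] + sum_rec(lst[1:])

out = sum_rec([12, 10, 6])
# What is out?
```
Call trace:
sum_rec(lst=[12, 10, 6])
  sum_rec(lst=[10, 6])
    sum_rec(lst=[6])
      sum_rec(lst=[])
      -> return 0
    -> return 6
  -> return 16
-> return 28

Final answer: 28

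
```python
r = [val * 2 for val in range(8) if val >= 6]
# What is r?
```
Trace:
  val=0
  val=1
  val=2
  val=3
  val=4
  val=5
  val=6
  val=7
  r=[12, 14]

Final answer: [12, 14]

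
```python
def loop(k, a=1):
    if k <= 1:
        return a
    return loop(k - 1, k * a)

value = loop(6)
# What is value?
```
Call trace:
loop(k=6, a=1)
  loop(k=5, a=6)
    loop(k=4, a=30)
      loop(k=3, a=120)
        loop(k=2, a=360)
          loop(k=1, a=720)
          -> return 720
        -> return 720
      -> return 720
    -> return 720
  -> return 720
-> return 720

Final answer: 720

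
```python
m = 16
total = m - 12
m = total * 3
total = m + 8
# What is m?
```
Trace:
  m=16
  m=16, total=4
  m=12, total=4
  m=12, total=20

Final answer: 12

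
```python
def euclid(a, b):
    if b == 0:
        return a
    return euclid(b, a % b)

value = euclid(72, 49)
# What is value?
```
Call trace:
euclid(a=72, b=49)
  euclid(a=49, b=23)
    euclid(a=23, b=3)
      euclid(a=3, b=2)
        euclid(a=2, b=1)
          euclid(a=1, b=0)
          -> return 1
        -> return 1
      -> return 1
    -> return 1
  -> return 1
-> return 1

Final answer: 1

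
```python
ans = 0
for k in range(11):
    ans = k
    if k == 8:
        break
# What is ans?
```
Trace:
  ans=0
  ans=0, k=0
  ans=1, k=1
  ans=2, k=2
  ans=3, k=3
  ans=4, k=4
  ans=5, k=5
  ans=6, k=6
  ans=7, k=7
  ans=8, k=8

Final answer: 8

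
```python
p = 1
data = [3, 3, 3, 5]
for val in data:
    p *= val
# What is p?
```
Trace:
  p=1
  p=3, val=3
  p=9, val=3
  p=27, val=3
  p=135, val=5

Final answer: 135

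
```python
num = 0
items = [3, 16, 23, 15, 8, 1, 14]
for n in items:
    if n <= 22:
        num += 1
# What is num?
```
Trace:
  num=0
  num=1, n=3
  num=2, n=16
  num=2, n=23
  num=3, n=15
  num=4, n=8
  num=5, n=1
  num=6, n=14

Final answer: 6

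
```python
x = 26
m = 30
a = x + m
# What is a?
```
Trace:
  x=26
  x=26, m=30
  x=26, m=30, a=56

Final answer: 56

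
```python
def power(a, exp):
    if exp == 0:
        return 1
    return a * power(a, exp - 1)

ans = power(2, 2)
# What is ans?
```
Call trace:
power(a=2, exp=2)
  power(a=2, exp=1)
    power(a=2, exp=0)
    -> return 1
  -> return 2
-> return 4

Final answer: 4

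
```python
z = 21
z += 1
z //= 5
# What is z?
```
Trace:
  z=21
  z=22
  z=4

Final answer: 4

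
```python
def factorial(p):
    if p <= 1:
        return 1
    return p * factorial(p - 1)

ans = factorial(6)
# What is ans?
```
Call trace:
factorial(p=6)
  factorial(p=5)
    factorial(p=4)
      factorial(p=3)
        factorial(p=2)
          factorial(p=1)
          -> return 1
        -> return 2
      -> return 6
    -> return 24
  -> return 120
-> return 720

Final answer: 720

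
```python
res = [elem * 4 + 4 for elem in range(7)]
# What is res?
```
Trace:
  elem=0
  elem=1
  elem=2
  elem=3
  elem=4
  elem=5
  elem=6
  res=[4, 8, 12, 16, 20, 24, 28]

Final answer: [4, 8, 12, 16, 20, 24, 28]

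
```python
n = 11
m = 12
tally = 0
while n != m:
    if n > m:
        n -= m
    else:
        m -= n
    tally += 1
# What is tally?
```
Trace:
  n=11
  n=11, m=12
  n=11, m=12, tally=0
  n=11, m=1, tally=1
  n=10, m=1, tally=2
  n=9, m=1, tally=3
  n=8, m=1, tally=4
  n=7, m=1, tally=5
  n=6, m=1, tally=6
  n=5, m=1, tally=7
  n=4, m=1, tally=8
  n=3, m=1, tally=9
  n=2, m=1, tally=10
  n=1, m=1, tally=11

Final answer: 11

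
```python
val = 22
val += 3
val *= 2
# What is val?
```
Trace:
  val=22
  val=25
  val=50

Final answer: 50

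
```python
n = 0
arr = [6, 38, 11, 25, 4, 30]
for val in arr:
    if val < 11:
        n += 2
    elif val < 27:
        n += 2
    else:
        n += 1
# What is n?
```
Trace:
  n=0
  n=2, val=6
  n=3, val=38
  n=5, val=11
  n=7, val=25
  n=9, val=4
  n=10, val=30

Final answer: 10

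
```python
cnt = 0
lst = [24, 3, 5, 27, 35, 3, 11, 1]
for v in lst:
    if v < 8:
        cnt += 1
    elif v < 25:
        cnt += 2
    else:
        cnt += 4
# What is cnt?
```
Trace:
  cnt=0
  cnt=2, v=24
  cnt=3, v=3
  cnt=4, v=5
  cnt=8, v=27
  cnt=12, v=35
  cnt=13, v=3
  cnt=15, v=11
  cnt=16, v=1

Final answer: 16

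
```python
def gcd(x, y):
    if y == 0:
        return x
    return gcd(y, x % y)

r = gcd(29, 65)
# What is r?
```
Call trace:
gcd(x=29, y=65)
  gcd(x=65, y=29)
    gcd(x=29, y=7)
      gcd(x=7, y=1)
        gcd(x=1, y=0)
        -> return 1
      -> return 1
    -> return 1
  -> return 1
-> return 1

Final answer: 1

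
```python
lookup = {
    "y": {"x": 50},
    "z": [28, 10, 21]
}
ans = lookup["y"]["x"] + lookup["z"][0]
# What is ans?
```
Trace:
  lookup={'y': {'x': 50}, 'z': [28, 10, 21]}
  lookup={'y': {'x': 50}, 'z': [28, 10, 21]}, ans=78

Final answer: 78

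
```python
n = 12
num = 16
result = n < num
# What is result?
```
Trace:
  n=12
  n=12, num=16
  n=12, num=16, result=True

Final answer: True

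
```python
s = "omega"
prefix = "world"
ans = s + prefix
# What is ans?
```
Trace:
  s='omega'
  s='omega', prefix='world'
  s='omega', prefix='world', ans='omegaworld'

Final answer: 'omegaworld'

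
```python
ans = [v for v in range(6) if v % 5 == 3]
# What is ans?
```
Trace:
  v=0
  v=1
  v=2
  v=3
  v=4
  v=5
  ans=[3]

Final answer: [3]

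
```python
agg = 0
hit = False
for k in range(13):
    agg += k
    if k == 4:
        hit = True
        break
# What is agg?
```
Trace:
  agg=0
  agg=0, hit=False
  agg=0, hit=False, k=0
  agg=1, hit=False, k=1
  agg=3, hit=False, k=2
  agg=6, hit=False, k=3
  agg=10, hit=True, k=4

Final answer: 10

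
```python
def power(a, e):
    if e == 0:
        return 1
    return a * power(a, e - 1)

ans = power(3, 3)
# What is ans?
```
Call trace:
power(a=3, e=3)
  power(a=3, e=2)
    power(a=3, e=1)
      power(a=3, e=0)
      -> return 1
    -> return 3
  -> return 9
-> return 27

Final answer: 27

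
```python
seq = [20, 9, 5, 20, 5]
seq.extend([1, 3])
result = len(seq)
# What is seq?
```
Trace:
  seq=[20, 9, 5, 20, 5]
  seq=[20, 9, 5, 20, 5, 1, 3]
  seq=[20, 9, 5, 20, 5, 1, 3], result=7

Final answer: [20, 9, 5, 20, 5, 1, 3]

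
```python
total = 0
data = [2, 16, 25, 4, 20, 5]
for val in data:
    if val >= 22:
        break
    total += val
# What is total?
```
Trace:
  total=0
  total=2, val=2
  total=18, val=16
  total=18, val=25

Final answer: 18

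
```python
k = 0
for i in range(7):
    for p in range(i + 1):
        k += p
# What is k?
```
Trace:
  k=0
  k=0, i=0, p=0
  k=0, i=1, p=0
  k=1, i=1, p=1
  k=1, i=2, p=0
  k=2, i=2, p=1
  k=4, i=2, p=2
  k=4, i=3, p=0
  k=5, i=3, p=1
  k=7, i=3, p=2
  k=10, i=3, p=3
  k=10, i=4, p=0
  k=11, i=4, p=1
  k=13, i=4, p=2
  k=16, i=4, p=3
  k=20, i=4, p=4
  k=20, i=5, p=0
  k=21, i=5, p=1
  k=23, i=5, p=2
  k=26, i=5, p=3
  k=30, i=5, p=4
  k=35, i=5, p=5
  k=35, i=6, p=0
  k=36, i=6, p=1
  k=38, i=6, p=2
  k=41, i=6, p=3
  k=45, i=6, p=4
  k=50, i=6, p=5
  k=56, i=6, p=6

Final answer: 56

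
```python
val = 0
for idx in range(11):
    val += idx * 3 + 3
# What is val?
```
Trace:
  val=0
  val=3, idx=0
  val=9, idx=1
  val=18, idx=2
  val=30, idx=3
  val=45, idx=4
  val=63, idx=5
  val=84, idx=6
  val=108, idx=7
  val=135, idx=8
  val=165, idx=9
  val=198, idx=10

Final answer: 198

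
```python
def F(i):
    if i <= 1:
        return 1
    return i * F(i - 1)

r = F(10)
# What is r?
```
Call trace:
F(i=10)
  F(i=9)
    F(i=8)
      F(i=7)
        F(i=6)
          F(i=5)
            F(i=4)
              F(i=3)
                F(i=2)
                  F(i=1)
                  -> return 1
                -> return 2
              -> return 6
            -> return 24
          -> return 120
        -> return 720
      -> return 5040
    -> return 40320
  -> return 362880
-> return 3628800

Final answer: 3628800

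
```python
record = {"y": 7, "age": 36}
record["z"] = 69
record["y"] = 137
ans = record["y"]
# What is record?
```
Trace:
  record={'y': 7, 'age': 36}
  record={'y': 7, 'age': 36, 'z': 69}
  record={'y': 137, 'age': 36, 'z': 69}
  record={'y': 137, 'age': 36, 'z': 69}, ans=137

Final answer: {'y': 137, 'age': 36, 'z': 69}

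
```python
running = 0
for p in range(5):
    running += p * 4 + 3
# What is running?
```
Trace:
  running=0
  running=3, p=0
  running=10, p=1
  running=21, p=2
  running=36, p=3
  running=55, p=4

Final answer: 55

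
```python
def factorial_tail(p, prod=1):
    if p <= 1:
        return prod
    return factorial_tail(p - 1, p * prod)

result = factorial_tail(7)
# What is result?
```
Call trace:
factorial_tail(p=7, prod=1)
  factorial_tail(p=6, prod=7)
    factorial_tail(p=5, prod=42)
      factorial_tail(p=4, prod=210)
        factorial_tail(p=3, prod=840)
          factorial_tail(p=2, prod=2520)
            factorial_tail(p=1, prod=5040)
            -> return 5040
          -> return 5040
        -> return 5040
      -> return 5040
    -> return 5040
  -> return 5040
-> return 5040

Final answer: 5040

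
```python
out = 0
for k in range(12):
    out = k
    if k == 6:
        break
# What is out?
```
Trace:
  out=0
  out=0, k=0
  out=1, k=1
  out=2, k=2
  out=3, k=3
  out=4, k=4
  out=5, k=5
  out=6, k=6

Final answer: 6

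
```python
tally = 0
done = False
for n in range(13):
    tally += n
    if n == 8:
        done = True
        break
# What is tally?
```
Trace:
  tally=0
  tally=0, done=False
  tally=0, done=False, n=0
  tally=1, done=False, n=1
  tally=3, done=False, n=2
  tally=6, done=False, n=3
  tally=10, done=False, n=4
  tally=15, done=False, n=5
  tally=21, done=False, n=6
  tally=28, done=False, n=7
  tally=36, done=True, n=8

Final answer: 36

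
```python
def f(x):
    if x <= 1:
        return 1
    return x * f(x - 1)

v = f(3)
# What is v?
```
Call trace:
f(x=3)
  f(x=2)
    f(x=1)
    -> return 1
  -> return 2
-> return 6

Final answer: 6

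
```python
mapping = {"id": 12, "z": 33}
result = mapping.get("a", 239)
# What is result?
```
Trace:
  mapping={'id': 12, 'z': 33}
  mapping={'id': 12, 'z': 33}, result=239

Final answer: 239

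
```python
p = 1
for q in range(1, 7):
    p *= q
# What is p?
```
Trace:
  p=1
  p=1, q=1
  p=2, q=2
  p=6, q=3
  p=24, q=4
  p=120, q=5
  p=720, q=6

Final answer: 720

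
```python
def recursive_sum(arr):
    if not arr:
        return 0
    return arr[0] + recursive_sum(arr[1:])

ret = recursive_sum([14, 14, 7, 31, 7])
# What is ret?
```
Call trace:
recursive_sum(arr=[14, 14, 7, 31, 7])
  recursive_sum(arr=[14, 7, 31, 7])
    recursive_sum(arr=[7, 31, 7])
      recursive_sum(arr=[31, 7])
        recursive_sum(arr=[7])
          recursive_sum(arr=[])
          -> return 0
        -> return 7
      -> return 38
    -> return 45
  -> return 59
-> return 73

Final answer: 73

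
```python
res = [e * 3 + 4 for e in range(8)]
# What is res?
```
Trace:
  e=0
  e=1
  e=2
  e=3
  e=4
  e=5
  e=6
  e=7
  res=[4, 7, 10, 13, 16, 19, 22, 25]

Final answer: [4, 7, 10, 13, 16, 19, 22, 25]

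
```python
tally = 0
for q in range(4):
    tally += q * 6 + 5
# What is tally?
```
Trace:
  tally=0
  tally=5, q=0
  tally=16, q=1
  tally=33, q=2
  tally=56, q=3

Final answer: 56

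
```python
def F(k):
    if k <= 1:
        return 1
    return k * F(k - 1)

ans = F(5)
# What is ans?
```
Call trace:
F(k=5)
  F(k=4)
    F(k=3)
      F(k=2)
        F(k=1)
        -> return 1
      -> return 2
    -> return 6
  -> return 24
-> return 120

Final answer: 120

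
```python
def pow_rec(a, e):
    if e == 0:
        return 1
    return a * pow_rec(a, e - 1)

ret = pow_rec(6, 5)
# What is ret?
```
Call trace:
pow_rec(a=6, e=5)
  pow_rec(a=6, e=4)
    pow_rec(a=6, e=3)
      pow_rec(a=6, e=2)
        pow_rec(a=6, e=1)
          pow_rec(a=6, e=0)
          -> return 1
        -> return 6
      -> return 36
    -> return 216
  -> return 1296
-> return 7776

Final answer: 7776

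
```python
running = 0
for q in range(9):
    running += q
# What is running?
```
Trace:
  running=0
  running=0, q=0
  running=1, q=1
  running=3, q=2
  running=6, q=3
  running=10, q=4
  running=15, q=5
  running=21, q=6
  running=28, q=7
  running=36, q=8

Final answer: 36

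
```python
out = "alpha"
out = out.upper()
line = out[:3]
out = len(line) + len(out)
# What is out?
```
Trace:
  out='alpha'
  out='ALPHA'
  out='ALPHA', line='ALP'
  out=8, line='ALP'

Final answer: 8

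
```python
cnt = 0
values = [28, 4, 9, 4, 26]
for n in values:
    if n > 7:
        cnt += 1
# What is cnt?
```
Trace:
  cnt=0
  cnt=1, n=28
  cnt=1, n=4
  cnt=2, n=9
  cnt=2, n=4
  cnt=3, n=26

Final answer: 3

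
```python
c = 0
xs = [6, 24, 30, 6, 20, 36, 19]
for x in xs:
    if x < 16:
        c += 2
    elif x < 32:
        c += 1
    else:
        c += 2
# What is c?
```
Trace:
  c=0
  c=2, x=6
  c=3, x=24
  c=4, x=30
  c=6, x=6
  c=7, x=20
  c=9, x=36
  c=10, x=19

Final answer: 10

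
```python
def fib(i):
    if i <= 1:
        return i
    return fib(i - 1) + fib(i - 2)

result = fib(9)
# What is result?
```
Call trace (a repeated sub-call is expanded the first time; later identical calls just restate its return value):
fib(i=9)
  fib(i=8)
    fib(i=7)
      fib(i=6)
        fib(i=5)
          fib(i=4)
            fib(i=3)
              fib(i=2)
                fib(i=1)
                -> return 1
                fib(i=0)
                -> return 0
              -> return 1
              fib(i=1)
              -> return 1
            -> return 2
            fib(i=2) -> return 1  (same call as traced above)
          -> return 3
          fib(i=3) -> return 2  (same call as traced above)
        -> return 5
        fib(i=4) -> return 3  (same call as traced above)
      -> return 8
      fib(i=5) -> return 5  (same call as traced above)
    -> return 13
    fib(i=6) -> return 8  (same call as traced above)
  -> return 21
  fib(i=7) -> return 13  (same call as traced above)
-> return 34

Final answer: 34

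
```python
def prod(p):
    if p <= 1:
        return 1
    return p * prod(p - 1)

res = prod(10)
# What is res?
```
Call trace:
prod(p=10)
  prod(p=9)
    prod(p=8)
      prod(p=7)
        prod(p=6)
          prod(p=5)
            prod(p=4)
              prod(p=3)
                prod(p=2)
                  prod(p=1)
                  -> return 1
                -> return 2
              -> return 6
            -> return 24
          -> return 120
        -> return 720
      -> return 5040
    -> return 40320
  -> return 362880
-> return 3628800

Final answer: 3628800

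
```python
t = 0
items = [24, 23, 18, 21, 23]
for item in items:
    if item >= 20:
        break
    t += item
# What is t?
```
Trace:
  t=0
  t=0, item=24

Final answer: 0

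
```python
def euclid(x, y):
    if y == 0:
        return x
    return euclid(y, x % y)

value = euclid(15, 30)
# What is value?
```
Call trace:
euclid(x=15, y=30)
  euclid(x=30, y=15)
    euclid(x=15, y=0)
    -> return 15
  -> return 15
-> return 15

Final answer: 15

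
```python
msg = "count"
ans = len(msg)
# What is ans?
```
Trace:
  msg='count'
  msg='count', ans=5

Final answer: 5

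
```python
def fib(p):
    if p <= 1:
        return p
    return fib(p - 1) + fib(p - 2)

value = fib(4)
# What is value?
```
Call trace (a repeated sub-call is expanded the first time; later identical calls just restate its return value):
fib(p=4)
  fib(p=3)
    fib(p=2)
      fib(p=1)
      -> return 1
      fib(p=0)
      -> return 0
    -> return 1
    fib(p=1)
    -> return 1
  -> return 2
  fib(p=2) -> return 1  (same call as traced above)
-> return 3

Final answer: 3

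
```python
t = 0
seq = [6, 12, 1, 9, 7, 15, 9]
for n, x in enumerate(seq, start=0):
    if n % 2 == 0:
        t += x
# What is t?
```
Trace:
  t=0
  t=6, n=0, x=6
  t=6, n=1, x=12
  t=7, n=2, x=1
  t=7, n=3, x=9
  t=14, n=4, x=7
  t=14, n=5, x=15
  t=23, n=6, x=9

Final answer: 23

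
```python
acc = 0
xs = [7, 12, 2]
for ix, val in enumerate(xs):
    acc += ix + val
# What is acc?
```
Trace:
  acc=0
  acc=7, ix=0, val=7
  acc=20, ix=1, val=12
  acc=24, ix=2, val=2

Final answer: 24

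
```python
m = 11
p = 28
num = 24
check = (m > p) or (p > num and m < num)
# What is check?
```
Trace:
  m=11
  m=11, p=28
  m=11, p=28, num=24
  m=11, p=28, num=24, check=True

Final answer: True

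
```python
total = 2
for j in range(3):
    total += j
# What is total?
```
Trace:
  total=2
  total=2, j=0
  total=3, j=1
  total=5, j=2

Final answer: 5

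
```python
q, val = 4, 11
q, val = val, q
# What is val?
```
Trace:
  q=4, val=11
  q=11, val=4

Final answer: 4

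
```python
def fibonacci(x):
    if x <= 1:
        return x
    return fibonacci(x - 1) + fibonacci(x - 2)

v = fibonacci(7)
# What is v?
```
Call trace (a repeated sub-call is expanded the first time; later identical calls just restate its return value):
fibonacci(x=7)
  fibonacci(x=6)
    fibonacci(x=5)
      fibonacci(x=4)
        fibonacci(x=3)
          fibonacci(x=2)
            fibonacci(x=1)
            -> return 1
            fibonacci(x=0)
            -> return 0
          -> return 1
          fibonacci(x=1)
          -> return 1
        -> return 2
        fibonacci(x=2) -> return 1  (same call as traced above)
      -> return 3
      fibonacci(x=3) -> return 2  (same call as traced above)
    -> return 5
    fibonacci(x=4) -> return 3  (same call as traced above)
  -> return 8
  fibonacci(x=5) -> return 5  (same call as traced above)
-> return 13

Final answer: 13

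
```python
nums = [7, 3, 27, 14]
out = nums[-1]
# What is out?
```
Trace:
  nums=[7, 3, 27, 14]
  nums=[7, 3, 27, 14], out=14

Final answer: 14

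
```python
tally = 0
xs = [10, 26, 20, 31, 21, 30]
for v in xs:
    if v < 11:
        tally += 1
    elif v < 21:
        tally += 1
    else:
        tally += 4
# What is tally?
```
Trace:
  tally=0
  tally=1, v=10
  tally=5, v=26
  tally=6, v=20
  tally=10, v=31
  tally=14, v=21
  tally=18, v=30

Final answer: 18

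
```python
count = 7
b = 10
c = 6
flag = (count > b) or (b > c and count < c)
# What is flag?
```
Trace:
  count=7
  count=7, b=10
  count=7, b=10, c=6
  count=7, b=10, c=6, flag=False

Final answer: False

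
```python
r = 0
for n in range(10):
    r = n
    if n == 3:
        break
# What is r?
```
Trace:
  r=0
  r=0, n=0
  r=1, n=1
  r=2, n=2
  r=3, n=3

Final answer: 3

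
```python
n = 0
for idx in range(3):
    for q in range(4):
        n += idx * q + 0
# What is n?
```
Trace:
  n=0
  n=0, idx=0, q=0
  n=0, idx=0, q=1
  n=0, idx=0, q=2
  n=0, idx=0, q=3
  n=0, idx=1, q=0
  n=1, idx=1, q=1
  n=3, idx=1, q=2
  n=6, idx=1, q=3
  n=6, idx=2, q=0
  n=8, idx=2, q=1
  n=12, idx=2, q=2
  n=18, idx=2, q=3

Final answer: 18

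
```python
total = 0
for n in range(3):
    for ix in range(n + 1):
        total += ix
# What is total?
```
Trace:
  total=0
  total=0, n=0, ix=0
  total=0, n=1, ix=0
  total=1, n=1, ix=1
  total=1, n=2, ix=0
  total=2, n=2, ix=1
  total=4, n=2, ix=2

Final answer: 4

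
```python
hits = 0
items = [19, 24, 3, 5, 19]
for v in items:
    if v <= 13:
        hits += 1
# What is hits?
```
Trace:
  hits=0
  hits=0, v=19
  hits=0, v=24
  hits=1, v=3
  hits=2, v=5
  hits=2, v=19

Final answer: 2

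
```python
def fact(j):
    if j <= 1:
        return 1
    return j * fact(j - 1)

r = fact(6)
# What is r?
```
Call trace:
fact(j=6)
  fact(j=5)
    fact(j=4)
      fact(j=3)
        fact(j=2)
          fact(j=1)
          -> return 1
        -> return 2
      -> return 6
    -> return 24
  -> return 120
-> return 720

Final answer: 720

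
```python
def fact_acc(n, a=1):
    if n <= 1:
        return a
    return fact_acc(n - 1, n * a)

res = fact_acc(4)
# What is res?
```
Call trace:
fact_acc(n=4, a=1)
  fact_acc(n=3, a=4)
    fact_acc(n=2, a=12)
      fact_acc(n=1, a=24)
      -> return 24
    -> return 24
  -> return 24
-> return 24

Final answer: 24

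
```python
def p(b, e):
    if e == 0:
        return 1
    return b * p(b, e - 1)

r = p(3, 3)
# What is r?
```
Call trace:
p(b=3, e=3)
  p(b=3, e=2)
    p(b=3, e=1)
      p(b=3, e=0)
      -> return 1
    -> return 3
  -> return 9
-> return 27

Final answer: 27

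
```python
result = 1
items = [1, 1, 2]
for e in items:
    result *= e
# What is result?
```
Trace:
  result=1
  result=1, e=1
  result=1, e=1
  result=2, e=2

Final answer: 2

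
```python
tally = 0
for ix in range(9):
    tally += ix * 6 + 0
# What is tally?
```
Trace:
  tally=0
  tally=0, ix=0
  tally=6, ix=1
  tally=18, ix=2
  tally=36, ix=3
  tally=60, ix=4
  tally=90, ix=5
  tally=126, ix=6
  tally=168, ix=7
  tally=216, ix=8

Final answer: 216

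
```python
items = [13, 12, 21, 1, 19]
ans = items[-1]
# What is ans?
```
Trace:
  items=[13, 12, 21, 1, 19]
  items=[13, 12, 21, 1, 19], ans=19

Final answer: 19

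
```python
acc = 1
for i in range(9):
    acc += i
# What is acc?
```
Trace:
  acc=1
  acc=1, i=0
  acc=2, i=1
  acc=4, i=2
  acc=7, i=3
  acc=11, i=4
  acc=16, i=5
  acc=22, i=6
  acc=29, i=7
  acc=37, i=8

Final answer: 37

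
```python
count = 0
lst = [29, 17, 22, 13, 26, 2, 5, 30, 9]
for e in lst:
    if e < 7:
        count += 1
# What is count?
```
Trace:
  count=0
  count=0, e=29
  count=0, e=17
  count=0, e=22
  count=0, e=13
  count=0, e=26
  count=1, e=2
  count=2, e=5
  count=2, e=30
  count=2, e=9

Final answer: 2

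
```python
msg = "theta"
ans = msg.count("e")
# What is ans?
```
Trace:
  msg='theta'
  msg='theta', ans=1

Final answer: 1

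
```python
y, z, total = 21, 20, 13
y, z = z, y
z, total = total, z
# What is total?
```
Trace:
  y=21, z=20, total=13
  y=20, z=21, total=13
  y=20, z=13, total=21

Final answer: 21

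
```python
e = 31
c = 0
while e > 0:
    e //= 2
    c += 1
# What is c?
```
Trace:
  e=31
  e=31, c=0
  e=15, c=1
  e=7, c=2
  e=3, c=3
  e=1, c=4
  e=0, c=5

Final answer: 5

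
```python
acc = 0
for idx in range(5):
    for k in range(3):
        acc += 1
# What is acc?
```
Trace:
  acc=0
  acc=1, idx=0, k=0
  acc=2, idx=0, k=1
  acc=3, idx=0, k=2
  acc=4, idx=1, k=0
  acc=5, idx=1, k=1
  acc=6, idx=1, k=2
  acc=7, idx=2, k=0
  acc=8, idx=2, k=1
  acc=9, idx=2, k=2
  acc=10, idx=3, k=0
  acc=11, idx=3, k=1
  acc=12, idx=3, k=2
  acc=13, idx=4, k=0
  acc=14, idx=4, k=1
  acc=15, idx=4, k=2

Final answer: 15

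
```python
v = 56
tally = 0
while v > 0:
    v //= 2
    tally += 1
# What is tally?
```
Trace:
  v=56
  v=56, tally=0
  v=28, tally=1
  v=14, tally=2
  v=7, tally=3
  v=3, tally=4
  v=1, tally=5
  v=0, tally=6

Final answer: 6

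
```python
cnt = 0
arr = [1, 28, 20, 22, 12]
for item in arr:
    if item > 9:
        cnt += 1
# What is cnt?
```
Trace:
  cnt=0
  cnt=0, item=1
  cnt=1, item=28
  cnt=2, item=20
  cnt=3, item=22
  cnt=4, item=12

Final answer: 4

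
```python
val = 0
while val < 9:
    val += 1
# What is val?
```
Trace:
  val=0
  val=1
  val=2
  val=3
  val=4
  val=5
  val=6
  val=7
  val=8
  val=9

Final answer: 9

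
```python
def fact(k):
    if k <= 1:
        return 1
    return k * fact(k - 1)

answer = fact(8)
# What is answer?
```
Call trace:
fact(k=8)
  fact(k=7)
    fact(k=6)
      fact(k=5)
        fact(k=4)
          fact(k=3)
            fact(k=2)
              fact(k=1)
              -> return 1
            -> return 2
          -> return 6
        -> return 24
      -> return 120
    -> return 720
  -> return 5040
-> return 40320

Final answer: 40320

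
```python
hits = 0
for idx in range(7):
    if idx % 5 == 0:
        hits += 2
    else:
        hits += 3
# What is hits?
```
Trace:
  hits=0
  hits=2, idx=0
  hits=5, idx=1
  hits=8, idx=2
  hits=11, idx=3
  hits=14, idx=4
  hits=16, idx=5
  hits=19, idx=6

Final answer: 19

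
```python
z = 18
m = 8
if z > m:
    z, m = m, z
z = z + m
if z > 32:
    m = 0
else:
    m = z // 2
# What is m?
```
Trace:
  z=18
  z=18, m=8
  z=8, m=18
  z=26, m=18
  z=26, m=13

Final answer: 13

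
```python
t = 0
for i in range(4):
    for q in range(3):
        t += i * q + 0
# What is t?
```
Trace:
  t=0
  t=0, i=0, q=0
  t=0, i=0, q=1
  t=0, i=0, q=2
  t=0, i=1, q=0
  t=1, i=1, q=1
  t=3, i=1, q=2
  t=3, i=2, q=0
  t=5, i=2, q=1
  t=9, i=2, q=2
  t=9, i=3, q=0
  t=12, i=3, q=1
  t=18, i=3, q=2

Final answer: 18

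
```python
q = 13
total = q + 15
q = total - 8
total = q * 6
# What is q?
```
Trace:
  q=13
  q=13, total=28
  q=20, total=28
  q=20, total=120

Final answer: 20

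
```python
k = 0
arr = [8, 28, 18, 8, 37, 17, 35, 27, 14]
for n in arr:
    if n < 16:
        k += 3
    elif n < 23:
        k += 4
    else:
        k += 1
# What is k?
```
Trace:
  k=0
  k=3, n=8
  k=4, n=28
  k=8, n=18
  k=11, n=8
  k=12, n=37
  k=16, n=17
  k=17, n=35
  k=18, n=27
  k=21, n=14

Final answer: 21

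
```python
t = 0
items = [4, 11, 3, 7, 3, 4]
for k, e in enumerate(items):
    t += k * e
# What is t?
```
Trace:
  t=0
  t=0, k=0, e=4
  t=11, k=1, e=11
  t=17, k=2, e=3
  t=38, k=3, e=7
  t=50, k=4, e=3
  t=70, k=5, e=4

Final answer: 70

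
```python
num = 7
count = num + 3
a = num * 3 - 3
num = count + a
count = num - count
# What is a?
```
Trace:
  num=7
  num=7, count=10
  num=7, count=10, a=18
  num=28, count=10, a=18
  num=28, count=18, a=18

Final answer: 18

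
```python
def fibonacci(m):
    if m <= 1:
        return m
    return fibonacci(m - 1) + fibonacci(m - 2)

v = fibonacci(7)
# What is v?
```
Call trace (a repeated sub-call is expanded the first time; later identical calls just restate its return value):
fibonacci(m=7)
  fibonacci(m=6)
    fibonacci(m=5)
      fibonacci(m=4)
        fibonacci(m=3)
          fibonacci(m=2)
            fibonacci(m=1)
            -> return 1
            fibonacci(m=0)
            -> return 0
          -> return 1
          fibonacci(m=1)
          -> return 1
        -> return 2
        fibonacci(m=2) -> return 1  (same call as traced above)
      -> return 3
      fibonacci(m=3) -> return 2  (same call as traced above)
    -> return 5
    fibonacci(m=4) -> return 3  (same call as traced above)
  -> return 8
  fibonacci(m=5) -> return 5  (same call as traced above)
-> return 13

Final answer: 13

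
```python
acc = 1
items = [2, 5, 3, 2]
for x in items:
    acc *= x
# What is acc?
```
Trace:
  acc=1
  acc=2, x=2
  acc=10, x=5
  acc=30, x=3
  acc=60, x=2

Final answer: 60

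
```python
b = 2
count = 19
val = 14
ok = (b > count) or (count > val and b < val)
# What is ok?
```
Trace:
  b=2
  b=2, count=19
  b=2, count=19, val=14
  b=2, count=19, val=14, ok=True

Final answer: True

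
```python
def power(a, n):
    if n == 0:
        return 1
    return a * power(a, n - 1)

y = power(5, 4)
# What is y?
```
Call trace:
power(a=5, n=4)
  power(a=5, n=3)
    power(a=5, n=2)
      power(a=5, n=1)
        power(a=5, n=0)
        -> return 1
      -> return 5
    -> return 25
  -> return 125
-> return 625

Final answer: 625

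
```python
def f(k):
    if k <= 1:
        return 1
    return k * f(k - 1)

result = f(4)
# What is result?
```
Call trace:
f(k=4)
  f(k=3)
    f(k=2)
      f(k=1)
      -> return 1
    -> return 2
  -> return 6
-> return 24

Final answer: 24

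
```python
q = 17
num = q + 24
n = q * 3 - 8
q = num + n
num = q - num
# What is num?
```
Trace:
  q=17
  q=17, num=41
  q=17, num=41, n=43
  q=84, num=41, n=43
  q=84, num=43, n=43

Final answer: 43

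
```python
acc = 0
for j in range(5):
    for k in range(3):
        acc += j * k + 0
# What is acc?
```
Trace:
  acc=0
  acc=0, j=0, k=0
  acc=0, j=0, k=1
  acc=0, j=0, k=2
  acc=0, j=1, k=0
  acc=1, j=1, k=1
  acc=3, j=1, k=2
  acc=3, j=2, k=0
  acc=5, j=2, k=1
  acc=9, j=2, k=2
  acc=9, j=3, k=0
  acc=12, j=3, k=1
  acc=18, j=3, k=2
  acc=18, j=4, k=0
  acc=22, j=4, k=1
  acc=30, j=4, k=2

Final answer: 30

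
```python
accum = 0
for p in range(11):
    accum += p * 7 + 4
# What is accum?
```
Trace:
  accum=0
  accum=4, p=0
  accum=15, p=1
  accum=33, p=2
  accum=58, p=3
  accum=90, p=4
  accum=129, p=5
  accum=175, p=6
  accum=228, p=7
  accum=288, p=8
  accum=355, p=9
  accum=429, p=10

Final answer: 429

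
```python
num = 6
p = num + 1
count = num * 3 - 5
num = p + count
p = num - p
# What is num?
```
Trace:
  num=6
  num=6, p=7
  num=6, p=7, count=13
  num=20, p=7, count=13
  num=20, p=13, count=13

Final answer: 20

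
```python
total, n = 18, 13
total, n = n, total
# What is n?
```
Trace:
  total=18, n=13
  total=13, n=18

Final answer: 18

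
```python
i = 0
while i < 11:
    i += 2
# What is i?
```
Trace:
  i=0
  i=2
  i=4
  i=6
  i=8
  i=10
  i=12

Final answer: 12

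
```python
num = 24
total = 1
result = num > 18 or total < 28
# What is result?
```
Trace:
  num=24
  num=24, total=1
  num=24, total=1, result=True

Final answer: True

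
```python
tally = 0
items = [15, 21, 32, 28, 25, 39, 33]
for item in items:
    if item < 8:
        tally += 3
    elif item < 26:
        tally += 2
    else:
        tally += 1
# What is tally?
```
Trace:
  tally=0
  tally=2, item=15
  tally=4, item=21
  tally=5, item=32
  tally=6, item=28
  tally=8, item=25
  tally=9, item=39
  tally=10, item=33

Final answer: 10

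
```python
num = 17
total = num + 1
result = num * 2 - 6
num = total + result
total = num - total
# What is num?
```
Trace:
  num=17
  num=17, total=18
  num=17, total=18, result=28
  num=46, total=18, result=28
  num=46, total=28, result=28

Final answer: 46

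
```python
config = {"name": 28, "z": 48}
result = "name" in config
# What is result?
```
Trace:
  config={'name': 28, 'z': 48}
  config={'name': 28, 'z': 48}, result=True

Final answer: True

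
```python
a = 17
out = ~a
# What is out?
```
Trace:
  a=17
  a=17, out=-18

Final answer: -18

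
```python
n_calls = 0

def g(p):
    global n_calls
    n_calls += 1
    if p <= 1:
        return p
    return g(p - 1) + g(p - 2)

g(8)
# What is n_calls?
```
Call trace (a repeated sub-call is expanded the first time; later identical calls just restate its return value):
g(p=8)
  g(p=7)
    g(p=6)
      g(p=5)
        g(p=4)
          g(p=3)
            g(p=2)
              g(p=1)
              -> return 1
              g(p=0)
              -> return 0
            -> return 1
            g(p=1)
            -> return 1
          -> return 2
          g(p=2) -> return 1  (same call as traced above)
        -> return 3
        g(p=3) -> return 2  (same call as traced above)
      -> return 5
      g(p=4) -> return 3  (same call as traced above)
    -> return 8
    g(p=5) -> return 5  (same call as traced above)
  -> return 13
  g(p=6) -> return 8  (same call as traced above)
-> return 21

n_calls is incremented once per call, so count the calls in each subtree. Let C(p) = number of calls made by g(p).
C(0) = C(1) = 1 (base case, no recursion); C(p) = 1 + C(p - 1) + C(p - 2) otherwise.
C(2) = 1 + C(1) + C(0) = 1 + 1 + 1 = 3
C(3) = 1 + C(2) + C(1) = 1 + 3 + 1 = 5
C(4) = 1 + C(3) + C(2) = 1 + 5 + 3 = 9
C(5) = 1 + C(4) + C(3) = 1 + 9 + 5 = 15
C(6) = 1 + C(5) + C(4) = 1 + 15 + 9 = 25
C(7) = 1 + C(6) + C(5) = 1 + 25 + 15 = 41
C(8) = 1 + C(7) + C(6) = 1 + 41 + 25 = 67
n_calls = C(8) = 67

Final answer: 67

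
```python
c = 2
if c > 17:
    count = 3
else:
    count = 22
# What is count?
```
Trace:
  c=2
  c=2, count=22

Final answer: 22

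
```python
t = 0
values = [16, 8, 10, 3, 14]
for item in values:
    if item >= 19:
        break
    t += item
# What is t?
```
Trace:
  t=0
  t=16, item=16
  t=24, item=8
  t=34, item=10
  t=37, item=3
  t=51, item=14

Final answer: 51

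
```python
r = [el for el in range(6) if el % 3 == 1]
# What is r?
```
Trace:
  el=0
  el=1
  el=2
  el=3
  el=4
  el=5
  r=[1, 4]

Final answer: [1, 4]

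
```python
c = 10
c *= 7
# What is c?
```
Trace:
  c=10
  c=70

Final answer: 70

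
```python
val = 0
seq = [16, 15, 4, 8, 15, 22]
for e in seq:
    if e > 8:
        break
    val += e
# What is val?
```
Trace:
  val=0
  val=0, e=16

Final answer: 0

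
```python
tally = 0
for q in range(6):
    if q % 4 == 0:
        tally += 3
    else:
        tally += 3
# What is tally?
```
Trace:
  tally=0
  tally=3, q=0
  tally=6, q=1
  tally=9, q=2
  tally=12, q=3
  tally=15, q=4
  tally=18, q=5

Final answer: 18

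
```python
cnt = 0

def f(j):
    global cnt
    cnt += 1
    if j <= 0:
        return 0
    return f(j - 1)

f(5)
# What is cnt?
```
Call trace:
f(j=5)
  f(j=4)
    f(j=3)
      f(j=2)
        f(j=1)
          f(j=0)
          -> return 0
        -> return 0
      -> return 0
    -> return 0
  -> return 0
-> return 0

cnt is incremented once per call. f is entered once for each j = 5, 4, 3, 2, 1, 0 (the j <= 0 call returns without recursing), i.e. 5 + 1 calls.
cnt = 6

Final answer: 6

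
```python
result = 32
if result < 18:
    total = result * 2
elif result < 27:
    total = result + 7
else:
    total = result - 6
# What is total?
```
Trace:
  result=32
  result=32, total=26

Final answer: 26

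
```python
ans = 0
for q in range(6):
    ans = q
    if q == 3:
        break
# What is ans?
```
Trace:
  ans=0
  ans=0, q=0
  ans=1, q=1
  ans=2, q=2
  ans=3, q=3

Final answer: 3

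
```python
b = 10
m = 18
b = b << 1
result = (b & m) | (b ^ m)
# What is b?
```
Trace:
  b=10
  b=10, m=18
  b=20, m=18
  b=20, m=18, result=22

Final answer: 20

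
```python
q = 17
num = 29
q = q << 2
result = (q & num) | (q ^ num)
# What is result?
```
Trace:
  q=17
  q=17, num=29
  q=68, num=29
  q=68, num=29, result=93

Final answer: 93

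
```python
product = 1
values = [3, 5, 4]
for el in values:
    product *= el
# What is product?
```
Trace:
  product=1
  product=3, el=3
  product=15, el=5
  product=60, el=4

Final answer: 60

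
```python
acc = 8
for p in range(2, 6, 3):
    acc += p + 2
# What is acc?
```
Trace:
  acc=8
  acc=12, p=2
  acc=19, p=5

Final answer: 19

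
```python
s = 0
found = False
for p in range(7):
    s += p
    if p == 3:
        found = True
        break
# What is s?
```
Trace:
  s=0
  s=0, found=False
  s=0, found=False, p=0
  s=1, found=False, p=1
  s=3, found=False, p=2
  s=6, found=True, p=3

Final answer: 6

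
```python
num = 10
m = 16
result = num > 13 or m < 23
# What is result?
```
Trace:
  num=10
  num=10, m=16
  num=10, m=16, result=True

Final answer: True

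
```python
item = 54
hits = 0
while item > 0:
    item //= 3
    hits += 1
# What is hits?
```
Trace:
  item=54
  item=54, hits=0
  item=18, hits=1
  item=6, hits=2
  item=2, hits=3
  item=0, hits=4

Final answer: 4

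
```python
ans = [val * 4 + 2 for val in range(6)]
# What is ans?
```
Trace:
  val=0
  val=1
  val=2
  val=3
  val=4
  val=5
  ans=[2, 6, 10, 14, 18, 22]

Final answer: [2, 6, 10, 14, 18, 22]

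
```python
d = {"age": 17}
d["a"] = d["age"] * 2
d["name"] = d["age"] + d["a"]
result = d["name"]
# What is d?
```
Trace:
  d={'age': 17}
  d={'age': 17, 'a': 34}
  d={'age': 17, 'a': 34, 'name': 51}
  d={'age': 17, 'a': 34, 'name': 51}, result=51

Final answer: {'age': 17, 'a': 34, 'name': 51}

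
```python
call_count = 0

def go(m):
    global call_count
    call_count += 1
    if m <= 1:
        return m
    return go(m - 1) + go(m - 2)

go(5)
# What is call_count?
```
Call trace (a repeated sub-call is expanded the first time; later identical calls just restate its return value):
go(m=5)
  go(m=4)
    go(m=3)
      go(m=2)
        go(m=1)
        -> return 1
        go(m=0)
        -> return 0
      -> return 1
      go(m=1)
      -> return 1
    -> return 2
    go(m=2) -> return 1  (same call as traced above)
  -> return 3
  go(m=3) -> return 2  (same call as traced above)
-> return 5

call_count is incremented once per call, so count the calls in each subtree. Let C(m) = number of calls made by go(m).
C(0) = C(1) = 1 (base case, no recursion); C(m) = 1 + C(m - 1) + C(m - 2) otherwise.
C(2) = 1 + C(1) + C(0) = 1 + 1 + 1 = 3
C(3) = 1 + C(2) + C(1) = 1 + 3 + 1 = 5
C(4) = 1 + C(3) + C(2) = 1 + 5 + 3 = 9
C(5) = 1 + C(4) + C(3) = 1 + 9 + 5 = 15
call_count = C(5) = 15

Final answer: 15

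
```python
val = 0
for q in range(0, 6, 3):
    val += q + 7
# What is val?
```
Trace:
  val=0
  val=7, q=0
  val=17, q=3

Final answer: 17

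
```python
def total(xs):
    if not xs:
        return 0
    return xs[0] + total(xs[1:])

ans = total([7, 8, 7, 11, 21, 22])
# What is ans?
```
Call trace:
total(xs=[7, 8, 7, 11, 21, 22])
  total(xs=[8, 7, 11, 21, 22])
    total(xs=[7, 11, 21, 22])
      total(xs=[11, 21, 22])
        total(xs=[21, 22])
          total(xs=[22])
            total(xs=[])
            -> return 0
          -> return 22
        -> return 43
      -> return 54
    -> return 61
  -> return 69
-> return 76

Final answer: 76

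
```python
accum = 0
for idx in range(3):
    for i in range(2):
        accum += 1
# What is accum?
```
Trace:
  accum=0
  accum=1, idx=0, i=0
  accum=2, idx=0, i=1
  accum=3, idx=1, i=0
  accum=4, idx=1, i=1
  accum=5, idx=2, i=0
  accum=6, idx=2, i=1

Final answer: 6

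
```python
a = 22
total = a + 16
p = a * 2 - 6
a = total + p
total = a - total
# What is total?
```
Trace:
  a=22
  a=22, total=38
  a=22, total=38, p=38
  a=76, total=38, p=38
  a=76, total=38, p=38

Final answer: 38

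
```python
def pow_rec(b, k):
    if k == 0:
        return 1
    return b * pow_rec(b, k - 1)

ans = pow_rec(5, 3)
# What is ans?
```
Call trace:
pow_rec(b=5, k=3)
  pow_rec(b=5, k=2)
    pow_rec(b=5, k=1)
      pow_rec(b=5, k=0)
      -> return 1
    -> return 5
  -> return 25
-> return 125

Final answer: 125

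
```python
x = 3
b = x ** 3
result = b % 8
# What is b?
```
Trace:
  x=3
  x=3, b=27
  x=3, b=27, result=3

Final answer: 27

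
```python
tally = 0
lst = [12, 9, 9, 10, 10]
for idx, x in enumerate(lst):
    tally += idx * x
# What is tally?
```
Trace:
  tally=0
  tally=0, idx=0, x=12
  tally=9, idx=1, x=9
  tally=27, idx=2, x=9
  tally=57, idx=3, x=10
  tally=97, idx=4, x=10

Final answer: 97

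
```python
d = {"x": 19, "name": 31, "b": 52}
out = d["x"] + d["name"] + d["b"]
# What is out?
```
Trace:
  d={'x': 19, 'name': 31, 'b': 52}
  d={'x': 19, 'name': 31, 'b': 52}, out=102

Final answer: 102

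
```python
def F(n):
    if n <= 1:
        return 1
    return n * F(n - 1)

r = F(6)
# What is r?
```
Call trace:
F(n=6)
  F(n=5)
    F(n=4)
      F(n=3)
        F(n=2)
          F(n=1)
          -> return 1
        -> return 2
      -> return 6
    -> return 24
  -> return 120
-> return 720

Final answer: 720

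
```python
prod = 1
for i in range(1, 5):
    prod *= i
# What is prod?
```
Trace:
  prod=1
  prod=1, i=1
  prod=2, i=2
  prod=6, i=3
  prod=24, i=4

Final answer: 24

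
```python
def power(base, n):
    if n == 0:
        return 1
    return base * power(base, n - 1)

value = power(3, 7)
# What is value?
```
Call trace:
power(base=3, n=7)
  power(base=3, n=6)
    power(base=3, n=5)
      power(base=3, n=4)
        power(base=3, n=3)
          power(base=3, n=2)
            power(base=3, n=1)
              power(base=3, n=0)
              -> return 1
            -> return 3
          -> return 9
        -> return 27
      -> return 81
    -> return 243
  -> return 729
-> return 2187

Final answer: 2187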